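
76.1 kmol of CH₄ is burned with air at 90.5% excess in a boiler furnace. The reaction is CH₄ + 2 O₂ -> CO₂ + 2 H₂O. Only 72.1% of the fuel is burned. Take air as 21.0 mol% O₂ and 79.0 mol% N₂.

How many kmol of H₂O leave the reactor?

Stoichiometric O₂ = 2 × 76.1 = 152.2 kmol; O₂ fed = 152.2 × 1.905 = 289.9 kmol.
N₂ fed = 289.9 × 79/21 = 1091 kmol.
Fuel reacted = 0.721 × 76.1 → ξ = 54.87 kmol.
Outlet (n = n₀ + ν ξ):
  CH₄: 76.1 − 1(54.87) = 21.23
  O₂: 289.9 − 2(54.87) = 180.2
  N₂: 1091 (inert)
  CO₂: 0 + 1(54.87) = 54.87
  H₂O: 0 + 2(54.87) = 109.7

110 kmol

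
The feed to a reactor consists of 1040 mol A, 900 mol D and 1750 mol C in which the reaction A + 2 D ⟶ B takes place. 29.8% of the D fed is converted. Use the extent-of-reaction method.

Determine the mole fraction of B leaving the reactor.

0.0392

D reacted = 0.298 × 900 = 268.2 mol; ν_D = −2, so ξ = 268.2/2 = 134.1 mol.
Outlet amounts (n = n₀ + ν ξ):
  A: 1040 − 1(134.1) = 905.9
  D: 900 − 2(134.1) = 631.8
  B: 0 + 1(134.1) = 134.1
  C: 1750 (inert)
Total out = 3422 mol; y_B = 134.1 / 3422 = 0.03919.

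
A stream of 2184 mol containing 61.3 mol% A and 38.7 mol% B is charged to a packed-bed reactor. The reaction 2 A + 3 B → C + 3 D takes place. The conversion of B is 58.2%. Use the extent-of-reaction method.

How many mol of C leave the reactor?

B reacted = 0.582 × 845.2 = 491.9 mol; ν_B = −3, so ξ = 491.9/3 = 164 mol.
Outlet amounts (n = n₀ + ν ξ):
  A: 1339 − 2(164) = 1011
  B: 845.2 − 3(164) = 353.3
  C: 0 + 1(164) = 164
  D: 0 + 3(164) = 491.9

164 mol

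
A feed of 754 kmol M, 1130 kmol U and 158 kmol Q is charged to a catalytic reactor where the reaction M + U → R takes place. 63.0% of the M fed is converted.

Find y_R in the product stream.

0.303

M reacted = 0.63 × 754 = 475 kmol; ν_M = −1, so ξ = 475/1 = 475 kmol.
Outlet amounts (n = n₀ + ν ξ):
  M: 754 − 1(475) = 279
  U: 1130 − 1(475) = 655
  R: 0 + 1(475) = 475
  Q: 158 (inert)
Total out = 1567 kmol; y_R = 475 / 1567 = 0.3031.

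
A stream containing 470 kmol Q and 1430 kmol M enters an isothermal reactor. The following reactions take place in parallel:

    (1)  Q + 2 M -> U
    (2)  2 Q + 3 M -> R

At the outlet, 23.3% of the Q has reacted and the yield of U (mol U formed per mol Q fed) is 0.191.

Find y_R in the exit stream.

Yield of U: 1ξ₁ / 470 = 0.191 → ξ₁ = 89.77 kmol.
Conversion of Q: 1ξ₁ + 2ξ₂ = 0.233 × 470 = 109.5 → ξ₂ = 9.87 kmol.
Outlet amounts (n = n₀ + Σ ν·ξ):
  Q: 470 − 1(89.77) − 2(9.87) = 360.5
  M: 1430 − 2(89.77) − 3(9.87) = 1221
  U: 0 + 1(89.77) = 89.77
  R: 0 + 1(9.87) = 9.87
Total out = 1681 kmol; y_R = 9.87 / 1681 = 0.005872.

0.00587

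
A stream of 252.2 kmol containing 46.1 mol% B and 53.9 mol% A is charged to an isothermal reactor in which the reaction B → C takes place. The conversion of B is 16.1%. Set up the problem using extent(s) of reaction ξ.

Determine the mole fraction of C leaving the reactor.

0.0742

B reacted = 0.161 × 116.3 = 18.72 kmol; ν_B = −1, so ξ = 18.72/1 = 18.72 kmol.
Outlet amounts (n = n₀ + ν ξ):
  B: 116.3 − 1(18.72) = 97.55
  C: 0 + 1(18.72) = 18.72
  A: 135.9 (inert)
Total out = 252.2 kmol; y_C = 18.72 / 252.2 = 0.07422.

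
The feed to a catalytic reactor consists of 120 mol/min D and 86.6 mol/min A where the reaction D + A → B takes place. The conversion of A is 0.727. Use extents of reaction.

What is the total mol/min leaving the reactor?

A reacted = 0.727 × 86.6 = 62.96 mol/min; ν_A = −1, so ξ = 62.96/1 = 62.96 mol/min.
Outlet amounts (n = n₀ + ν ξ):
  D: 120 − 1(62.96) = 57.04
  A: 86.6 − 1(62.96) = 23.64
  B: 0 + 1(62.96) = 62.96
Total out = 57.04 + 23.64 + 62.96 = 143.6 mol/min.

144 mol/min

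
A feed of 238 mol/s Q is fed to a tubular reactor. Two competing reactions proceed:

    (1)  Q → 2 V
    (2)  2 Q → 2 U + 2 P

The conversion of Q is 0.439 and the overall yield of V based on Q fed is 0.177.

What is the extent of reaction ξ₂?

Yield of V: 2ξ₁ / 238 = 0.177 → ξ₁ = 21.06 mol/s.
Conversion of Q: 1ξ₁ + 2ξ₂ = 0.439 × 238 = 104.5 → ξ₂ = 41.71 mol/s.
Outlet amounts (n = n₀ + Σ ν·ξ):
  Q: 238 − 1(21.06) − 2(41.71) = 133.5
  V: 0 + 2(21.06) = 42.13
  U: 0 + 2(41.71) = 83.42
  P: 0 + 2(41.71) = 83.42

ξ₂ = 41.7 mol/s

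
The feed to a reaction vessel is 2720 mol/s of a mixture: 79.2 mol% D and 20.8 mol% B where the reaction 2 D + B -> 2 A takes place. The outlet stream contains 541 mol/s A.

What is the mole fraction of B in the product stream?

0.121

For A: n = n₀ + 2ξ → 541 = 0 + 2ξ, giving ξ = 270.5 mol/s.
Outlet amounts (n = n₀ + ν ξ):
  D: 2154 − 2(270.5) = 1613
  B: 565.8 − 1(270.5) = 295.3
  A: 0 + 2(270.5) = 541
Total out = 2450 mol/s; y_B = 295.3 / 2450 = 0.1205.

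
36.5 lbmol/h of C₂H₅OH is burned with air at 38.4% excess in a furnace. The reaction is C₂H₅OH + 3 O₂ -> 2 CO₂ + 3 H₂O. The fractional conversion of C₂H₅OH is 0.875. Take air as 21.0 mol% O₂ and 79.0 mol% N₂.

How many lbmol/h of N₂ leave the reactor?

570 lbmol/h

Stoichiometric O₂ = 3 × 36.5 = 109.5 lbmol/h; O₂ fed = 109.5 × 1.384 = 151.5 lbmol/h.
N₂ fed = 151.5 × 79/21 = 570.1 lbmol/h.
Fuel reacted = 0.875 × 36.5 → ξ = 31.94 lbmol/h.
Outlet (n = n₀ + ν ξ):
  C₂H₅OH: 36.5 − 1(31.94) = 4.562
  O₂: 151.5 − 3(31.94) = 55.74
  N₂: 570.1 (inert)
  CO₂: 0 + 2(31.94) = 63.88
  H₂O: 0 + 3(31.94) = 95.81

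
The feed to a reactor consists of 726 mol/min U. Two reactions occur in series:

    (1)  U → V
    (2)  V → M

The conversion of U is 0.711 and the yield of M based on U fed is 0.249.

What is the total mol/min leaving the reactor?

726 mol/min

Conversion of U: U consumed = 1ξ₁ = 0.711 × 726 → ξ₁ = 516.2 mol/min.
Yield of M: 1ξ₂ / 726 = 0.249 → ξ₂ = 180.8 mol/min.
Outlet amounts (n = n₀ + Σ ν·ξ):
  U: 726 − 1(516.2) = 209.8
  V: 0 + 1(516.2) − 1(180.8) = 335.4
  M: 0 + 1(180.8) = 180.8
Total out = 209.8 + 335.4 + 180.8 = 726 mol/min.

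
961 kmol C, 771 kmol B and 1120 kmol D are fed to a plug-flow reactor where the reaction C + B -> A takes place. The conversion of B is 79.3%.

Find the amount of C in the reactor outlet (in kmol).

B reacted = 0.793 × 771 = 611.4 kmol; ν_B = −1, so ξ = 611.4/1 = 611.4 kmol.
Outlet amounts (n = n₀ + ν ξ):
  C: 961 − 1(611.4) = 349.6
  B: 771 − 1(611.4) = 159.6
  A: 0 + 1(611.4) = 611.4
  D: 1120 (inert)

350 kmol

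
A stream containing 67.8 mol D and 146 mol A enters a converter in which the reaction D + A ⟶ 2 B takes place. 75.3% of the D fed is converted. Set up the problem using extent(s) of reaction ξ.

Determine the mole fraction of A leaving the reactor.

0.444

D reacted = 0.753 × 67.8 = 51.05 mol; ν_D = −1, so ξ = 51.05/1 = 51.05 mol.
Outlet amounts (n = n₀ + ν ξ):
  D: 67.8 − 1(51.05) = 16.75
  A: 146 − 1(51.05) = 94.95
  B: 0 + 2(51.05) = 102.1
Total out = 213.8 mol; y_A = 94.95 / 213.8 = 0.4441.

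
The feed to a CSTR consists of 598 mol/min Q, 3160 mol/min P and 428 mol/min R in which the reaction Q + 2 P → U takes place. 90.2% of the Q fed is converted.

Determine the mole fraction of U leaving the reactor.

Q reacted = 0.902 × 598 = 539.4 mol/min; ν_Q = −1, so ξ = 539.4/1 = 539.4 mol/min.
Outlet amounts (n = n₀ + ν ξ):
  Q: 598 − 1(539.4) = 58.6
  P: 3160 − 2(539.4) = 2081
  U: 0 + 1(539.4) = 539.4
  R: 428 (inert)
Total out = 3107 mol/min; y_U = 539.4 / 3107 = 0.1736.

0.174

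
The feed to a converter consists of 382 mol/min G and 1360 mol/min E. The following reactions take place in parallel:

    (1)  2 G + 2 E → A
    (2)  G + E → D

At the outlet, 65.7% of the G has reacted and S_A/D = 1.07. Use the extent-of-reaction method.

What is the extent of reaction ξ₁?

Conversion of G: G consumed = 0.657 × 382 = 251 mol/min = 2ξ₁ + 1ξ₂.
Selectivity: 1ξ₁ / (1ξ₂) = 1.07 → ξ₁ = 1.07 ξ₂.
Substitute: (2·1.07 + 1) ξ₂ = 251 → ξ₂ = 79.93 mol/min, ξ₁ = 85.52 mol/min.
Outlet amounts (n = n₀ + Σ ν·ξ):
  G: 382 − 2(85.52) − 1(79.93) = 131
  E: 1360 − 2(85.52) − 1(79.93) = 1109
  A: 0 + 1(85.52) = 85.52
  D: 0 + 1(79.93) = 79.93

ξ₁ = 85.5 mol/min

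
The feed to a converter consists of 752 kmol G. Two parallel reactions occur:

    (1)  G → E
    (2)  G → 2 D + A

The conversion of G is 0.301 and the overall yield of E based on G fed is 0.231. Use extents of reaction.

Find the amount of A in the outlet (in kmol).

Yield of E: 1ξ₁ / 752 = 0.231 → ξ₁ = 173.7 kmol.
Conversion of G: 1ξ₁ + 1ξ₂ = 0.301 × 752 = 226.4 → ξ₂ = 52.64 kmol.
Outlet amounts (n = n₀ + Σ ν·ξ):
  G: 752 − 1(173.7) − 1(52.64) = 525.6
  E: 0 + 1(173.7) = 173.7
  D: 0 + 2(52.64) = 105.3
  A: 0 + 1(52.64) = 52.64

52.6 kmol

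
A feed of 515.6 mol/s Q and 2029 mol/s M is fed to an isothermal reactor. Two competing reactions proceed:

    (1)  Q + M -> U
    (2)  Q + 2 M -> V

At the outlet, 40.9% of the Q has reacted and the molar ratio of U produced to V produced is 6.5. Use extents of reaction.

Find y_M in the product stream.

Conversion of Q: Q consumed = 0.409 × 515.6 = 210.9 mol/s = 1ξ₁ + 1ξ₂.
Selectivity: 1ξ₁ / (1ξ₂) = 6.5 → ξ₁ = 6.5 ξ₂.
Substitute: (1·6.5 + 1) ξ₂ = 210.9 → ξ₂ = 28.12 mol/s, ξ₁ = 182.8 mol/s.
Outlet amounts (n = n₀ + Σ ν·ξ):
  Q: 515.6 − 1(182.8) − 1(28.12) = 304.7
  M: 2029 − 1(182.8) − 2(28.12) = 1790
  U: 0 + 1(182.8) = 182.8
  V: 0 + 1(28.12) = 28.12
Total out = 2306 mol/s; y_M = 1790 / 2306 = 0.7764.

0.776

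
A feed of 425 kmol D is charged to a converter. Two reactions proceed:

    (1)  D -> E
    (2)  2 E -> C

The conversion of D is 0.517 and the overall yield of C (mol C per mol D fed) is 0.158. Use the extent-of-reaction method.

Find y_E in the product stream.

Conversion of D: D consumed = 1ξ₁ = 0.517 × 425 → ξ₁ = 219.7 kmol.
Yield of C: 1ξ₂ / 425 = 0.158 → ξ₂ = 67.15 kmol.
Outlet amounts (n = n₀ + Σ ν·ξ):
  D: 425 − 1(219.7) = 205.3
  E: 0 + 1(219.7) − 2(67.15) = 85.42
  C: 0 + 1(67.15) = 67.15
Total out = 357.9 kmol; y_E = 85.42 / 357.9 = 0.2387.

0.239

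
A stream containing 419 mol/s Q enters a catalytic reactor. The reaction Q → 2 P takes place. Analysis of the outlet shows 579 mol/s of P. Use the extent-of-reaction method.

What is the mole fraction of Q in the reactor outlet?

0.183

For P: n = n₀ + 2ξ → 579 = 0 + 2ξ, giving ξ = 289.5 mol/s.
Outlet amounts (n = n₀ + ν ξ):
  Q: 419 − 1(289.5) = 129.5
  P: 0 + 2(289.5) = 579
Total out = 708.5 mol/s; y_Q = 129.5 / 708.5 = 0.1828.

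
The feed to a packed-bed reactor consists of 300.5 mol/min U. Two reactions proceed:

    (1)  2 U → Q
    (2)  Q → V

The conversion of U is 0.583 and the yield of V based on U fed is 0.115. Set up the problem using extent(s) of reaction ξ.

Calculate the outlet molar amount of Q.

53 mol/min

Conversion of U: U consumed = 2ξ₁ = 0.583 × 300.5 → ξ₁ = 87.6 mol/min.
Yield of V: 1ξ₂ / 300.5 = 0.115 → ξ₂ = 34.56 mol/min.
Outlet amounts (n = n₀ + Σ ν·ξ):
  U: 300.5 − 2(87.6) = 125.3
  Q: 0 + 1(87.6) − 1(34.56) = 53.04
  V: 0 + 1(34.56) = 34.56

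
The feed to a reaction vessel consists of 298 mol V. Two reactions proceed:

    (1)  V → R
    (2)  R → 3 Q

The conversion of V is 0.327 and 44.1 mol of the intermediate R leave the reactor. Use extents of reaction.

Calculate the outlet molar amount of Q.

160 mol

Conversion of V: V consumed = 1ξ₁ = 0.327 × 298 → ξ₁ = 97.45 mol.
R balance: n_R = 0 + 1ξ₁ − 1ξ₂ = 44.1 → ξ₂ = (1·97.45 − 44.1)/1 = 53.35 mol.
Outlet amounts (n = n₀ + Σ ν·ξ):
  V: 298 − 1(97.45) = 200.6
  R: 0 + 1(97.45) − 1(53.35) = 44.1
  Q: 0 + 3(53.35) = 160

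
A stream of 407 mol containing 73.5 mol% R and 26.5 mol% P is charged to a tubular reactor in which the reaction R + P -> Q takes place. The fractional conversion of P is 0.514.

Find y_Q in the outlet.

0.158

P reacted = 0.514 × 107.9 = 55.44 mol; ν_P = −1, so ξ = 55.44/1 = 55.44 mol.
Outlet amounts (n = n₀ + ν ξ):
  R: 299.1 − 1(55.44) = 243.7
  P: 107.9 − 1(55.44) = 52.42
  Q: 0 + 1(55.44) = 55.44
Total out = 351.6 mol; y_Q = 55.44 / 351.6 = 0.1577.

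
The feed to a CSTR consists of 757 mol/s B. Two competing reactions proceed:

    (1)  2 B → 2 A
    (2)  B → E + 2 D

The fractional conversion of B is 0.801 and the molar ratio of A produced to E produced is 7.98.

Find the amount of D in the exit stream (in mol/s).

135 mol/s

Conversion of B: B consumed = 0.801 × 757 = 606.4 mol/s = 2ξ₁ + 1ξ₂.
Selectivity: 2ξ₁ / (1ξ₂) = 7.98 → ξ₁ = 3.99 ξ₂.
Substitute: (2·3.99 + 1) ξ₂ = 606.4 → ξ₂ = 67.52 mol/s, ξ₁ = 269.4 mol/s.
Outlet amounts (n = n₀ + Σ ν·ξ):
  B: 757 − 2(269.4) − 1(67.52) = 150.6
  A: 0 + 2(269.4) = 538.8
  E: 0 + 1(67.52) = 67.52
  D: 0 + 2(67.52) = 135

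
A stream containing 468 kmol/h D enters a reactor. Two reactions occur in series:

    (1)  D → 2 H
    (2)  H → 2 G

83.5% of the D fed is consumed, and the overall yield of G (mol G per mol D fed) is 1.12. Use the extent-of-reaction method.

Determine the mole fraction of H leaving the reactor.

Conversion of D: D consumed = 1ξ₁ = 0.835 × 468 → ξ₁ = 390.8 kmol/h.
Yield of G: 2ξ₂ / 468 = 1.12 → ξ₂ = 262.1 kmol/h.
Outlet amounts (n = n₀ + Σ ν·ξ):
  D: 468 − 1(390.8) = 77.22
  H: 0 + 2(390.8) − 1(262.1) = 519.5
  G: 0 + 2(262.1) = 524.2
Total out = 1121 kmol/h; y_H = 519.5 / 1121 = 0.4635.

0.463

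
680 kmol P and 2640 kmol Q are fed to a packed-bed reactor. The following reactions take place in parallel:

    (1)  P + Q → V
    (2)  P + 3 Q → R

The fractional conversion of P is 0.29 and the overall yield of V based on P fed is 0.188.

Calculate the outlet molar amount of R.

Yield of V: 1ξ₁ / 680 = 0.188 → ξ₁ = 127.8 kmol.
Conversion of P: 1ξ₁ + 1ξ₂ = 0.29 × 680 = 197.2 → ξ₂ = 69.36 kmol.
Outlet amounts (n = n₀ + Σ ν·ξ):
  P: 680 − 1(127.8) − 1(69.36) = 482.8
  Q: 2640 − 1(127.8) − 3(69.36) = 2304
  V: 0 + 1(127.8) = 127.8
  R: 0 + 1(69.36) = 69.36

69.4 kmol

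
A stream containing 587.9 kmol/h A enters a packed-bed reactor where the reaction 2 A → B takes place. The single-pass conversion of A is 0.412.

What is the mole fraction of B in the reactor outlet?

0.259

A reacted = 0.412 × 587.9 = 242.2 kmol/h; ν_A = −2, so ξ = 242.2/2 = 121.1 kmol/h.
Outlet amounts (n = n₀ + ν ξ):
  A: 587.9 − 2(121.1) = 345.7
  B: 0 + 1(121.1) = 121.1
Total out = 466.8 kmol/h; y_B = 121.1 / 466.8 = 0.2594.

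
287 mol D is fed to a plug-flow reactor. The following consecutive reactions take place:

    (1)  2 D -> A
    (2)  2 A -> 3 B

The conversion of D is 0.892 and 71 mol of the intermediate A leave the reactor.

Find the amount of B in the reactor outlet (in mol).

85.5 mol

Conversion of D: D consumed = 2ξ₁ = 0.892 × 287 → ξ₁ = 128 mol.
A balance: n_A = 0 + 1ξ₁ − 2ξ₂ = 71 → ξ₂ = (1·128 − 71)/2 = 28.5 mol.
Outlet amounts (n = n₀ + Σ ν·ξ):
  D: 287 − 2(128) = 31
  A: 0 + 1(128) − 2(28.5) = 71
  B: 0 + 3(28.5) = 85.5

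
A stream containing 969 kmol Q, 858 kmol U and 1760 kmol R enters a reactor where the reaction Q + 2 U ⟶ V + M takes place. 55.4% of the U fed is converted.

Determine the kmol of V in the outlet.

238 kmol

U reacted = 0.554 × 858 = 475.3 kmol; ν_U = −2, so ξ = 475.3/2 = 237.7 kmol.
Outlet amounts (n = n₀ + ν ξ):
  Q: 969 − 1(237.7) = 731.3
  U: 858 − 2(237.7) = 382.7
  V: 0 + 1(237.7) = 237.7
  M: 0 + 1(237.7) = 237.7
  R: 1760 (inert)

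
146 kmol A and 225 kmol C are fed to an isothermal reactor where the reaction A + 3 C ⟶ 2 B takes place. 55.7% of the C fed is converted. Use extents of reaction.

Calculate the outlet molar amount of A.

104 kmol

C reacted = 0.557 × 225 = 125.3 kmol; ν_C = −3, so ξ = 125.3/3 = 41.78 kmol.
Outlet amounts (n = n₀ + ν ξ):
  A: 146 − 1(41.78) = 104.2
  C: 225 − 3(41.78) = 99.67
  B: 0 + 2(41.78) = 83.55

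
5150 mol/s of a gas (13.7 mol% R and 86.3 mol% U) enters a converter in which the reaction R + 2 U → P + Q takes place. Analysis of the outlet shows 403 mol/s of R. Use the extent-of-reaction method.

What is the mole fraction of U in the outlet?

0.792

For R: n = n₀ − 1ξ → 403 = 705.5 − 1ξ, giving ξ = 302.5 mol/s.
Outlet amounts (n = n₀ + ν ξ):
  R: 705.5 − 1(302.5) = 403
  U: 4444 − 2(302.5) = 3839
  P: 0 + 1(302.5) = 302.5
  Q: 0 + 1(302.5) = 302.5
Total out = 4847 mol/s; y_U = 3839 / 4847 = 0.792.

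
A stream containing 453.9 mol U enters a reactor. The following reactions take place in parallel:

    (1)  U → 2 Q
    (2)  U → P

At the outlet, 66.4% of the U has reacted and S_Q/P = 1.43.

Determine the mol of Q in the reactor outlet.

251 mol

Conversion of U: U consumed = 0.664 × 453.9 = 301.4 mol = 1ξ₁ + 1ξ₂.
Selectivity: 2ξ₁ / (1ξ₂) = 1.43 → ξ₁ = 0.715 ξ₂.
Substitute: (1·0.715 + 1) ξ₂ = 301.4 → ξ₂ = 175.7 mol, ξ₁ = 125.7 mol.
Outlet amounts (n = n₀ + Σ ν·ξ):
  U: 453.9 − 1(125.7) − 1(175.7) = 152.5
  Q: 0 + 2(125.7) = 251.3
  P: 0 + 1(175.7) = 175.7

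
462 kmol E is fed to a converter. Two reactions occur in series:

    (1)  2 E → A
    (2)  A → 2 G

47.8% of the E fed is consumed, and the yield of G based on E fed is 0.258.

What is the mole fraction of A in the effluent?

0.124

Conversion of E: E consumed = 2ξ₁ = 0.478 × 462 → ξ₁ = 110.4 kmol.
Yield of G: 2ξ₂ / 462 = 0.258 → ξ₂ = 59.6 kmol.
Outlet amounts (n = n₀ + Σ ν·ξ):
  E: 462 − 2(110.4) = 241.2
  A: 0 + 1(110.4) − 1(59.6) = 50.82
  G: 0 + 2(59.6) = 119.2
Total out = 411.2 kmol; y_A = 50.82 / 411.2 = 0.1236.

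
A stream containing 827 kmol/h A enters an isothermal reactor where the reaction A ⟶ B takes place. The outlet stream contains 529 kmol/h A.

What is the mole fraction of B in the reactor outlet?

For A: n = n₀ − 1ξ → 529 = 827 − 1ξ, giving ξ = 298 kmol/h.
Outlet amounts (n = n₀ + ν ξ):
  A: 827 − 1(298) = 529
  B: 0 + 1(298) = 298
Total out = 827 kmol/h; y_B = 298 / 827 = 0.3603.

0.36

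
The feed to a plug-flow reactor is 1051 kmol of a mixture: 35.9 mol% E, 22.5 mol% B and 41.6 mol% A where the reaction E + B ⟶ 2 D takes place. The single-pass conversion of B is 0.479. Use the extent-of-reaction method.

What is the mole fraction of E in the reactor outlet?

B reacted = 0.479 × 236.5 = 113.3 kmol; ν_B = −1, so ξ = 113.3/1 = 113.3 kmol.
Outlet amounts (n = n₀ + ν ξ):
  E: 377.3 − 1(113.3) = 264
  B: 236.5 − 1(113.3) = 123.2
  D: 0 + 2(113.3) = 226.5
  A: 437.2 (inert)
Total out = 1051 kmol; y_E = 264 / 1051 = 0.2512.

0.251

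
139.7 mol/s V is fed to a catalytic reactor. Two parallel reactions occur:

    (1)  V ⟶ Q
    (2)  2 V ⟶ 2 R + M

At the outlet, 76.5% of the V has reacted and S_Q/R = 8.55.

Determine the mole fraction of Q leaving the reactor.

0.659

Conversion of V: V consumed = 0.765 × 139.7 = 106.9 mol/s = 1ξ₁ + 2ξ₂.
Selectivity: 1ξ₁ / (2ξ₂) = 8.55 → ξ₁ = 17.1 ξ₂.
Substitute: (1·17.1 + 2) ξ₂ = 106.9 → ξ₂ = 5.595 mol/s, ξ₁ = 95.68 mol/s.
Outlet amounts (n = n₀ + Σ ν·ξ):
  V: 139.7 − 1(95.68) − 2(5.595) = 32.83
  Q: 0 + 1(95.68) = 95.68
  R: 0 + 2(5.595) = 11.19
  M: 0 + 1(5.595) = 5.595
Total out = 145.3 mol/s; y_Q = 95.68 / 145.3 = 0.6585.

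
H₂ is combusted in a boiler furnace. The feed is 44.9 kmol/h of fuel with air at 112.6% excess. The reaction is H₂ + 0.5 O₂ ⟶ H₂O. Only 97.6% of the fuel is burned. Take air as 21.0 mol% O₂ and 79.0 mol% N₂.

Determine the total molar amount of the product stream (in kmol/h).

250 kmol/h

Stoichiometric O₂ = 0.5 × 44.9 = 22.45 kmol/h; O₂ fed = 22.45 × 2.126 = 47.73 kmol/h.
N₂ fed = 47.73 × 79/21 = 179.6 kmol/h.
Fuel reacted = 0.976 × 44.9 → ξ = 43.82 kmol/h.
Outlet (n = n₀ + ν ξ):
  H₂: 44.9 − 1(43.82) = 1.078
  O₂: 47.73 − 0.5(43.82) = 25.82
  N₂: 179.6 (inert)
  H₂O: 0 + 1(43.82) = 43.82
Total out = 1.078 + 25.82 + 179.6 + 43.82 = 250.3 kmol/h.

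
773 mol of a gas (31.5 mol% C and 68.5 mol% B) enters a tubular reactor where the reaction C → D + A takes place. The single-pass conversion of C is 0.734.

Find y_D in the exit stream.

0.188

C reacted = 0.734 × 243.5 = 178.7 mol; ν_C = −1, so ξ = 178.7/1 = 178.7 mol.
Outlet amounts (n = n₀ + ν ξ):
  C: 243.5 − 1(178.7) = 64.77
  D: 0 + 1(178.7) = 178.7
  A: 0 + 1(178.7) = 178.7
  B: 529.5 (inert)
Total out = 951.7 mol; y_D = 178.7 / 951.7 = 0.1878.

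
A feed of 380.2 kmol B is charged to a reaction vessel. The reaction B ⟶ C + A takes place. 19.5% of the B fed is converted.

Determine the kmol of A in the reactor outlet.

74.1 kmol

B reacted = 0.195 × 380.2 = 74.14 kmol; ν_B = −1, so ξ = 74.14/1 = 74.14 kmol.
Outlet amounts (n = n₀ + ν ξ):
  B: 380.2 − 1(74.14) = 306.1
  C: 0 + 1(74.14) = 74.14
  A: 0 + 1(74.14) = 74.14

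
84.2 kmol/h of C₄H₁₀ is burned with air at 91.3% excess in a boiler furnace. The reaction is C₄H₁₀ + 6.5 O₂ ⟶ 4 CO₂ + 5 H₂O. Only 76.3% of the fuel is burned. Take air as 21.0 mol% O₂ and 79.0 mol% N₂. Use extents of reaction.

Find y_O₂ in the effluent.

0.122

Stoichiometric O₂ = 6.5 × 84.2 = 547.3 kmol/h; O₂ fed = 547.3 × 1.913 = 1047 kmol/h.
N₂ fed = 1047 × 79/21 = 3939 kmol/h.
Fuel reacted = 0.763 × 84.2 → ξ = 64.24 kmol/h.
Outlet (n = n₀ + ν ξ):
  C₄H₁₀: 84.2 − 1(64.24) = 19.96
  O₂: 1047 − 6.5(64.24) = 629.4
  N₂: 3939 (inert)
  CO₂: 0 + 4(64.24) = 257
  H₂O: 0 + 5(64.24) = 321.2
Total out = 5166 kmol/h; y_O₂ = 629.4 / 5166 = 0.1218.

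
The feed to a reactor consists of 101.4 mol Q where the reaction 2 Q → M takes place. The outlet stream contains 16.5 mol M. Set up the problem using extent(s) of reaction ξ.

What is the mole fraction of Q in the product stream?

0.806

For M: n = n₀ + 1ξ → 16.5 = 0 + 1ξ, giving ξ = 16.5 mol.
Outlet amounts (n = n₀ + ν ξ):
  Q: 101.4 − 2(16.5) = 68.4
  M: 0 + 1(16.5) = 16.5
Total out = 84.9 mol; y_Q = 68.4 / 84.9 = 0.8057.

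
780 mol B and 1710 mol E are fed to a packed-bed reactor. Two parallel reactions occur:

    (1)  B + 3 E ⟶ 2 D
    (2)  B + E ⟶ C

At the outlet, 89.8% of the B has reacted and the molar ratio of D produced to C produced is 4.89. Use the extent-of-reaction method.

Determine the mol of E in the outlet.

15.3 mol

Conversion of B: B consumed = 0.898 × 780 = 700.4 mol = 1ξ₁ + 1ξ₂.
Selectivity: 2ξ₁ / (1ξ₂) = 4.89 → ξ₁ = 2.445 ξ₂.
Substitute: (1·2.445 + 1) ξ₂ = 700.4 → ξ₂ = 203.3 mol, ξ₁ = 497.1 mol.
Outlet amounts (n = n₀ + Σ ν·ξ):
  B: 780 − 1(497.1) − 1(203.3) = 79.56
  E: 1710 − 3(497.1) − 1(203.3) = 15.32
  D: 0 + 2(497.1) = 994.2
  C: 0 + 1(203.3) = 203.3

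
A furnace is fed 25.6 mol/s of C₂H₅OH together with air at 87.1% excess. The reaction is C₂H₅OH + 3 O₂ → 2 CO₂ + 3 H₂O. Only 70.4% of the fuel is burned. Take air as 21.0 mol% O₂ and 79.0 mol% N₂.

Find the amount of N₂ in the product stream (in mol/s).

541 mol/s

Stoichiometric O₂ = 3 × 25.6 = 76.8 mol/s; O₂ fed = 76.8 × 1.871 = 143.7 mol/s.
N₂ fed = 143.7 × 79/21 = 540.6 mol/s.
Fuel reacted = 0.704 × 25.6 → ξ = 18.02 mol/s.
Outlet (n = n₀ + ν ξ):
  C₂H₅OH: 25.6 − 1(18.02) = 7.578
  O₂: 143.7 − 3(18.02) = 89.63
  N₂: 540.6 (inert)
  CO₂: 0 + 2(18.02) = 36.04
  H₂O: 0 + 3(18.02) = 54.07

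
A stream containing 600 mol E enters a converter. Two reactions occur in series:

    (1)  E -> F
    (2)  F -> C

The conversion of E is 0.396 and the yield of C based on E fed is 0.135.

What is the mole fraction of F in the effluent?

Conversion of E: E consumed = 1ξ₁ = 0.396 × 600 → ξ₁ = 237.6 mol.
Yield of C: 1ξ₂ / 600 = 0.135 → ξ₂ = 81 mol.
Outlet amounts (n = n₀ + Σ ν·ξ):
  E: 600 − 1(237.6) = 362.4
  F: 0 + 1(237.6) − 1(81) = 156.6
  C: 0 + 1(81) = 81
Total out = 600 mol; y_F = 156.6 / 600 = 0.261.

0.261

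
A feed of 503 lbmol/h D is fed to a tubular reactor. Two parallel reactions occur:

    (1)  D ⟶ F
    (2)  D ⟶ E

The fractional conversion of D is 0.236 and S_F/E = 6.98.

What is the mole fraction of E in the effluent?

0.0296

Conversion of D: D consumed = 0.236 × 503 = 118.7 lbmol/h = 1ξ₁ + 1ξ₂.
Selectivity: 1ξ₁ / (1ξ₂) = 6.98 → ξ₁ = 6.98 ξ₂.
Substitute: (1·6.98 + 1) ξ₂ = 118.7 → ξ₂ = 14.88 lbmol/h, ξ₁ = 103.8 lbmol/h.
Outlet amounts (n = n₀ + Σ ν·ξ):
  D: 503 − 1(103.8) − 1(14.88) = 384.3
  F: 0 + 1(103.8) = 103.8
  E: 0 + 1(14.88) = 14.88
Total out = 503 lbmol/h; y_E = 14.88 / 503 = 0.02957.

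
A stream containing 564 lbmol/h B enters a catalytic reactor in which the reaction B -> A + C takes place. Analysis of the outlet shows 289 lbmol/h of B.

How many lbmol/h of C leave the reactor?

275 lbmol/h

For B: n = n₀ − 1ξ → 289 = 564 − 1ξ, giving ξ = 275 lbmol/h.
Outlet amounts (n = n₀ + ν ξ):
  B: 564 − 1(275) = 289
  A: 0 + 1(275) = 275
  C: 0 + 1(275) = 275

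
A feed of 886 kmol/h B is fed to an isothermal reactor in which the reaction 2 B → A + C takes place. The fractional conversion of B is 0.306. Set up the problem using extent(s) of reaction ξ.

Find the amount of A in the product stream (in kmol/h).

B reacted = 0.306 × 886 = 271.1 kmol/h; ν_B = −2, so ξ = 271.1/2 = 135.6 kmol/h.
Outlet amounts (n = n₀ + ν ξ):
  B: 886 − 2(135.6) = 614.9
  A: 0 + 1(135.6) = 135.6
  C: 0 + 1(135.6) = 135.6

136 kmol/h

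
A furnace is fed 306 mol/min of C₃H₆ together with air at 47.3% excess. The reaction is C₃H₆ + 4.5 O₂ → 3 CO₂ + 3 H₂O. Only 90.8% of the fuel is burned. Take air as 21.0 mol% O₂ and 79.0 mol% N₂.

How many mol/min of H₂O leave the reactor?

Stoichiometric O₂ = 4.5 × 306 = 1377 mol/min; O₂ fed = 1377 × 1.473 = 2028 mol/min.
N₂ fed = 2028 × 79/21 = 7630 mol/min.
Fuel reacted = 0.908 × 306 → ξ = 277.8 mol/min.
Outlet (n = n₀ + ν ξ):
  C₃H₆: 306 − 1(277.8) = 28.15
  O₂: 2028 − 4.5(277.8) = 778
  N₂: 7630 (inert)
  CO₂: 0 + 3(277.8) = 833.5
  H₂O: 0 + 3(277.8) = 833.5

834 mol/min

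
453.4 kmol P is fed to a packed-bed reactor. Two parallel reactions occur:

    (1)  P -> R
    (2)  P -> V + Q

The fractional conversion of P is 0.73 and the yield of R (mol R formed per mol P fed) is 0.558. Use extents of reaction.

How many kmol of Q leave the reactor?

Yield of R: 1ξ₁ / 453.4 = 0.558 → ξ₁ = 253 kmol.
Conversion of P: 1ξ₁ + 1ξ₂ = 0.73 × 453.4 = 331 → ξ₂ = 77.98 kmol.
Outlet amounts (n = n₀ + Σ ν·ξ):
  P: 453.4 − 1(253) − 1(77.98) = 122.4
  R: 0 + 1(253) = 253
  V: 0 + 1(77.98) = 77.98
  Q: 0 + 1(77.98) = 77.98

78 kmol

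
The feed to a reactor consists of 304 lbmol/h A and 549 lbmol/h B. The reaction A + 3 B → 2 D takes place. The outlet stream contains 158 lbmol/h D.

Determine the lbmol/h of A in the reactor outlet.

For D: n = n₀ + 2ξ → 158 = 0 + 2ξ, giving ξ = 79 lbmol/h.
Outlet amounts (n = n₀ + ν ξ):
  A: 304 − 1(79) = 225
  B: 549 − 3(79) = 312
  D: 0 + 2(79) = 158

225 lbmol/h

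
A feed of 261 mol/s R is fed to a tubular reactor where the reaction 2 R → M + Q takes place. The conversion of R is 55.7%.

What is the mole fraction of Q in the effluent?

R reacted = 0.557 × 261 = 145.4 mol/s; ν_R = −2, so ξ = 145.4/2 = 72.69 mol/s.
Outlet amounts (n = n₀ + ν ξ):
  R: 261 − 2(72.69) = 115.6
  M: 0 + 1(72.69) = 72.69
  Q: 0 + 1(72.69) = 72.69
Total out = 261 mol/s; y_Q = 72.69 / 261 = 0.2785.

0.279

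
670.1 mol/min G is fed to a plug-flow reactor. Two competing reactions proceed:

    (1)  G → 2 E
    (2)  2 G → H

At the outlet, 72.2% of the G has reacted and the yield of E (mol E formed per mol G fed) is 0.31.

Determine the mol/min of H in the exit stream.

Yield of E: 2ξ₁ / 670.1 = 0.31 → ξ₁ = 103.9 mol/min.
Conversion of G: 1ξ₁ + 2ξ₂ = 0.722 × 670.1 = 483.8 → ξ₂ = 190 mol/min.
Outlet amounts (n = n₀ + Σ ν·ξ):
  G: 670.1 − 1(103.9) − 2(190) = 186.3
  E: 0 + 2(103.9) = 207.7
  H: 0 + 1(190) = 190

190 mol/min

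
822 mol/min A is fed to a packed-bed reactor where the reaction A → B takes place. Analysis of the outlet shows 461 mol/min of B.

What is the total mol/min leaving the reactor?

For B: n = n₀ + 1ξ → 461 = 0 + 1ξ, giving ξ = 461 mol/min.
Outlet amounts (n = n₀ + ν ξ):
  A: 822 − 1(461) = 361
  B: 0 + 1(461) = 461
Total out = 361 + 461 = 822 mol/min.

822 mol/min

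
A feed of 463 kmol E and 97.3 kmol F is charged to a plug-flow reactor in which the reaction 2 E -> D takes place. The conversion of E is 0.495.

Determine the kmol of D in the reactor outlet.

E reacted = 0.495 × 463 = 229.2 kmol; ν_E = −2, so ξ = 229.2/2 = 114.6 kmol.
Outlet amounts (n = n₀ + ν ξ):
  E: 463 − 2(114.6) = 233.8
  D: 0 + 1(114.6) = 114.6
  F: 97.3 (inert)

115 kmol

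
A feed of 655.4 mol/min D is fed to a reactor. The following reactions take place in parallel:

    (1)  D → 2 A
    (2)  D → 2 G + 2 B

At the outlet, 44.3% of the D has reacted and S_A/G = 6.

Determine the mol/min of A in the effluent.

498 mol/min

Conversion of D: D consumed = 0.443 × 655.4 = 290.3 mol/min = 1ξ₁ + 1ξ₂.
Selectivity: 2ξ₁ / (2ξ₂) = 6 → ξ₁ = 6 ξ₂.
Substitute: (1·6 + 1) ξ₂ = 290.3 → ξ₂ = 41.48 mol/min, ξ₁ = 248.9 mol/min.
Outlet amounts (n = n₀ + Σ ν·ξ):
  D: 655.4 − 1(248.9) − 1(41.48) = 365.1
  A: 0 + 2(248.9) = 497.7
  G: 0 + 2(41.48) = 82.95
  B: 0 + 2(41.48) = 82.95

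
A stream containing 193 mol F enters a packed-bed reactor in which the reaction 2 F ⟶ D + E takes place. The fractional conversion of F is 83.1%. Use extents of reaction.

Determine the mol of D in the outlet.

F reacted = 0.831 × 193 = 160.4 mol; ν_F = −2, so ξ = 160.4/2 = 80.19 mol.
Outlet amounts (n = n₀ + ν ξ):
  F: 193 − 2(80.19) = 32.62
  D: 0 + 1(80.19) = 80.19
  E: 0 + 1(80.19) = 80.19

80.2 mol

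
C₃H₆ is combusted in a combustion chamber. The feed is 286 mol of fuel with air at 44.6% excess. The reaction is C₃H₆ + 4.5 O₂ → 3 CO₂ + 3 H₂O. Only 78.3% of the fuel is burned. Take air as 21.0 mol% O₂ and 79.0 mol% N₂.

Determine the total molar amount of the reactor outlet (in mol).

Stoichiometric O₂ = 4.5 × 286 = 1287 mol; O₂ fed = 1287 × 1.446 = 1861 mol.
N₂ fed = 1861 × 79/21 = 7001 mol.
Fuel reacted = 0.783 × 286 → ξ = 223.9 mol.
Outlet (n = n₀ + ν ξ):
  C₃H₆: 286 − 1(223.9) = 62.06
  O₂: 1861 − 4.5(223.9) = 853.3
  N₂: 7001 (inert)
  CO₂: 0 + 3(223.9) = 671.8
  H₂O: 0 + 3(223.9) = 671.8
Total out = 62.06 + 853.3 + 7001 + 671.8 + 671.8 = 9260 mol.

9260 mol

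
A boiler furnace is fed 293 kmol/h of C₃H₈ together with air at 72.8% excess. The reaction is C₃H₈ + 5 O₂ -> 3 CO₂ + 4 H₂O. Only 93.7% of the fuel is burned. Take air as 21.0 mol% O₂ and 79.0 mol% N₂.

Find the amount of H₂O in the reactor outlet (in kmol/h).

1100 kmol/h

Stoichiometric O₂ = 5 × 293 = 1465 kmol/h; O₂ fed = 1465 × 1.728 = 2532 kmol/h.
N₂ fed = 2532 × 79/21 = 9523 kmol/h.
Fuel reacted = 0.937 × 293 → ξ = 274.5 kmol/h.
Outlet (n = n₀ + ν ξ):
  C₃H₈: 293 − 1(274.5) = 18.46
  O₂: 2532 − 5(274.5) = 1159
  N₂: 9523 (inert)
  CO₂: 0 + 3(274.5) = 823.6
  H₂O: 0 + 4(274.5) = 1098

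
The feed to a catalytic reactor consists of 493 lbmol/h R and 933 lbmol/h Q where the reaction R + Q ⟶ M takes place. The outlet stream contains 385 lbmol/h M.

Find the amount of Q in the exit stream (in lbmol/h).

548 lbmol/h

For M: n = n₀ + 1ξ → 385 = 0 + 1ξ, giving ξ = 385 lbmol/h.
Outlet amounts (n = n₀ + ν ξ):
  R: 493 − 1(385) = 108
  Q: 933 − 1(385) = 548
  M: 0 + 1(385) = 385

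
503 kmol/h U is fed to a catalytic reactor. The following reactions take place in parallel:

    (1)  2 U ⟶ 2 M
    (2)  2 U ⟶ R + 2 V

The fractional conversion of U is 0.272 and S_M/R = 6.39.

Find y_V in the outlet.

Conversion of U: U consumed = 0.272 × 503 = 136.8 kmol/h = 2ξ₁ + 2ξ₂.
Selectivity: 2ξ₁ / (1ξ₂) = 6.39 → ξ₁ = 3.195 ξ₂.
Substitute: (2·3.195 + 2) ξ₂ = 136.8 → ξ₂ = 16.31 kmol/h, ξ₁ = 52.1 kmol/h.
Outlet amounts (n = n₀ + Σ ν·ξ):
  U: 503 − 2(52.1) − 2(16.31) = 366.2
  M: 0 + 2(52.1) = 104.2
  R: 0 + 1(16.31) = 16.31
  V: 0 + 2(16.31) = 32.61
Total out = 519.3 kmol/h; y_V = 32.61 / 519.3 = 0.0628.

0.0628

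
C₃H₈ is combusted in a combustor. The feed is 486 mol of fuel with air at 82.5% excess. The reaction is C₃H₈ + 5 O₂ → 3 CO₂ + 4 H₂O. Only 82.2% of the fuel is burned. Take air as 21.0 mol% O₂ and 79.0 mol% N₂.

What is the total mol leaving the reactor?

22000 mol

Stoichiometric O₂ = 5 × 486 = 2430 mol; O₂ fed = 2430 × 1.825 = 4435 mol.
N₂ fed = 4435 × 79/21 = 16680 mol.
Fuel reacted = 0.822 × 486 → ξ = 399.5 mol.
Outlet (n = n₀ + ν ξ):
  C₃H₈: 486 − 1(399.5) = 86.51
  O₂: 4435 − 5(399.5) = 2437
  N₂: 16680 (inert)
  CO₂: 0 + 3(399.5) = 1198
  H₂O: 0 + 4(399.5) = 1598
Total out = 86.51 + 2437 + 16680 + 1198 + 1598 = 22000 mol.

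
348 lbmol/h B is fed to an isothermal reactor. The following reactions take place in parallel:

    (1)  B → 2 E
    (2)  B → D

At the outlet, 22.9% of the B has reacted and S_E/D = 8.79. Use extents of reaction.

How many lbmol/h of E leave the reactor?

Conversion of B: B consumed = 0.229 × 348 = 79.69 lbmol/h = 1ξ₁ + 1ξ₂.
Selectivity: 2ξ₁ / (1ξ₂) = 8.79 → ξ₁ = 4.395 ξ₂.
Substitute: (1·4.395 + 1) ξ₂ = 79.69 → ξ₂ = 14.77 lbmol/h, ξ₁ = 64.92 lbmol/h.
Outlet amounts (n = n₀ + Σ ν·ξ):
  B: 348 − 1(64.92) − 1(14.77) = 268.3
  E: 0 + 2(64.92) = 129.8
  D: 0 + 1(14.77) = 14.77

130 lbmol/h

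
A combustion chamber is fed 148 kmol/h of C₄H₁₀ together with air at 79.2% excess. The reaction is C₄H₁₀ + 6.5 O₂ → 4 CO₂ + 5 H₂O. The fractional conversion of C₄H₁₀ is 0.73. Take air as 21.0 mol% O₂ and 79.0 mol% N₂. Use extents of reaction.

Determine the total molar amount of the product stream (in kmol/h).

Stoichiometric O₂ = 6.5 × 148 = 962 kmol/h; O₂ fed = 962 × 1.792 = 1724 kmol/h.
N₂ fed = 1724 × 79/21 = 6485 kmol/h.
Fuel reacted = 0.73 × 148 → ξ = 108 kmol/h.
Outlet (n = n₀ + ν ξ):
  C₄H₁₀: 148 − 1(108) = 39.96
  O₂: 1724 − 6.5(108) = 1022
  N₂: 6485 (inert)
  CO₂: 0 + 4(108) = 432.2
  H₂O: 0 + 5(108) = 540.2
Total out = 39.96 + 1022 + 6485 + 432.2 + 540.2 = 8519 kmol/h.

8520 kmol/h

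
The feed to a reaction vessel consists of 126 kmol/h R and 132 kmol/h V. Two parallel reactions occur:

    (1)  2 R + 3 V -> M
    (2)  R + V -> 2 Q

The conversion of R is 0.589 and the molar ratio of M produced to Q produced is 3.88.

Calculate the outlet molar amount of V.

22.9 kmol/h

Conversion of R: R consumed = 0.589 × 126 = 74.21 kmol/h = 2ξ₁ + 1ξ₂.
Selectivity: 1ξ₁ / (2ξ₂) = 3.88 → ξ₁ = 7.76 ξ₂.
Substitute: (2·7.76 + 1) ξ₂ = 74.21 → ξ₂ = 4.492 kmol/h, ξ₁ = 34.86 kmol/h.
Outlet amounts (n = n₀ + Σ ν·ξ):
  R: 126 − 2(34.86) − 1(4.492) = 51.79
  V: 132 − 3(34.86) − 1(4.492) = 22.93
  M: 0 + 1(34.86) = 34.86
  Q: 0 + 2(4.492) = 8.985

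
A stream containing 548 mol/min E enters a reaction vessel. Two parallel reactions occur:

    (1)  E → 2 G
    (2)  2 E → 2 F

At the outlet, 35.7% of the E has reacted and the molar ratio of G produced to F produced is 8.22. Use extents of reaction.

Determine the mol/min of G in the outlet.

Conversion of E: E consumed = 0.357 × 548 = 195.6 mol/min = 1ξ₁ + 2ξ₂.
Selectivity: 2ξ₁ / (2ξ₂) = 8.22 → ξ₁ = 8.22 ξ₂.
Substitute: (1·8.22 + 2) ξ₂ = 195.6 → ξ₂ = 19.14 mol/min, ξ₁ = 157.4 mol/min.
Outlet amounts (n = n₀ + Σ ν·ξ):
  E: 548 − 1(157.4) − 2(19.14) = 352.4
  G: 0 + 2(157.4) = 314.7
  F: 0 + 2(19.14) = 38.28

315 mol/min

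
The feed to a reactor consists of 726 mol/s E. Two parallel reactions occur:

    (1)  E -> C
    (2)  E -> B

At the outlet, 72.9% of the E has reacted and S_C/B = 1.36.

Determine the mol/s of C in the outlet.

305 mol/s

Conversion of E: E consumed = 0.729 × 726 = 529.3 mol/s = 1ξ₁ + 1ξ₂.
Selectivity: 1ξ₁ / (1ξ₂) = 1.36 → ξ₁ = 1.36 ξ₂.
Substitute: (1·1.36 + 1) ξ₂ = 529.3 → ξ₂ = 224.3 mol/s, ξ₁ = 305 mol/s.
Outlet amounts (n = n₀ + Σ ν·ξ):
  E: 726 − 1(305) − 1(224.3) = 196.7
  C: 0 + 1(305) = 305
  B: 0 + 1(224.3) = 224.3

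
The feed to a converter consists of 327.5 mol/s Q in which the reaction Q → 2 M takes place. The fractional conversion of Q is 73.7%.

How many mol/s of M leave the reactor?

Q reacted = 0.737 × 327.5 = 241.4 mol/s; ν_Q = −1, so ξ = 241.4/1 = 241.4 mol/s.
Outlet amounts (n = n₀ + ν ξ):
  Q: 327.5 − 1(241.4) = 86.13
  M: 0 + 2(241.4) = 482.7

483 mol/s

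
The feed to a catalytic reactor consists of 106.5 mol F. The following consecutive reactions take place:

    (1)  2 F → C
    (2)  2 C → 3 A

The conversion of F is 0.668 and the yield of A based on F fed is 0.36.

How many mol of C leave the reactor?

Conversion of F: F consumed = 2ξ₁ = 0.668 × 106.5 → ξ₁ = 35.57 mol.
Yield of A: 3ξ₂ / 106.5 = 0.36 → ξ₂ = 12.78 mol.
Outlet amounts (n = n₀ + Σ ν·ξ):
  F: 106.5 − 2(35.57) = 35.36
  C: 0 + 1(35.57) − 2(12.78) = 10.01
  A: 0 + 3(12.78) = 38.34

10 mol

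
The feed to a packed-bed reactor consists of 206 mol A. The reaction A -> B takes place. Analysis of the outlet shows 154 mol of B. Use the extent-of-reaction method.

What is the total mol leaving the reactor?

For B: n = n₀ + 1ξ → 154 = 0 + 1ξ, giving ξ = 154 mol.
Outlet amounts (n = n₀ + ν ξ):
  A: 206 − 1(154) = 52
  B: 0 + 1(154) = 154
Total out = 52 + 154 = 206 mol.

206 mol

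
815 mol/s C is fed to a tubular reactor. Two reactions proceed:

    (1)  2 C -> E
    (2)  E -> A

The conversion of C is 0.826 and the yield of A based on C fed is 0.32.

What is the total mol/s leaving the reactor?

Conversion of C: C consumed = 2ξ₁ = 0.826 × 815 → ξ₁ = 336.6 mol/s.
Yield of A: 1ξ₂ / 815 = 0.32 → ξ₂ = 260.8 mol/s.
Outlet amounts (n = n₀ + Σ ν·ξ):
  C: 815 − 2(336.6) = 141.8
  E: 0 + 1(336.6) − 1(260.8) = 75.79
  A: 0 + 1(260.8) = 260.8
Total out = 141.8 + 75.79 + 260.8 = 478.4 mol/s.

478 mol/s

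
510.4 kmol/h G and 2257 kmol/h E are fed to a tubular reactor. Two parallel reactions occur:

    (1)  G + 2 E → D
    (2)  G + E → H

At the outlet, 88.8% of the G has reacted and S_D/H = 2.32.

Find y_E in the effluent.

Conversion of G: G consumed = 0.888 × 510.4 = 453.2 kmol/h = 1ξ₁ + 1ξ₂.
Selectivity: 1ξ₁ / (1ξ₂) = 2.32 → ξ₁ = 2.32 ξ₂.
Substitute: (1·2.32 + 1) ξ₂ = 453.2 → ξ₂ = 136.5 kmol/h, ξ₁ = 316.7 kmol/h.
Outlet amounts (n = n₀ + Σ ν·ξ):
  G: 510.4 − 1(316.7) − 1(136.5) = 57.16
  E: 2257 − 2(316.7) − 1(136.5) = 1487
  D: 0 + 1(316.7) = 316.7
  H: 0 + 1(136.5) = 136.5
Total out = 1997 kmol/h; y_E = 1487 / 1997 = 0.7445.

0.744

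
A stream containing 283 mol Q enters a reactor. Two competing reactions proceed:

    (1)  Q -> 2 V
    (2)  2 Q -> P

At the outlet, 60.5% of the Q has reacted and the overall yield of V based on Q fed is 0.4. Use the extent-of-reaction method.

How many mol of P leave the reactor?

57.3 mol

Yield of V: 2ξ₁ / 283 = 0.4 → ξ₁ = 56.6 mol.
Conversion of Q: 1ξ₁ + 2ξ₂ = 0.605 × 283 = 171.2 → ξ₂ = 57.31 mol.
Outlet amounts (n = n₀ + Σ ν·ξ):
  Q: 283 − 1(56.6) − 2(57.31) = 111.8
  V: 0 + 2(56.6) = 113.2
  P: 0 + 1(57.31) = 57.31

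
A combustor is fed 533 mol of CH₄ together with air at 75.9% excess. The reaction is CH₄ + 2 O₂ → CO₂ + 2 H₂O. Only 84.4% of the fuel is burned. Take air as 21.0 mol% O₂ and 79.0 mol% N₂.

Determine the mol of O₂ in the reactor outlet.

975 mol

Stoichiometric O₂ = 2 × 533 = 1066 mol; O₂ fed = 1066 × 1.759 = 1875 mol.
N₂ fed = 1875 × 79/21 = 7054 mol.
Fuel reacted = 0.844 × 533 → ξ = 449.9 mol.
Outlet (n = n₀ + ν ξ):
  CH₄: 533 − 1(449.9) = 83.15
  O₂: 1875 − 2(449.9) = 975.4
  N₂: 7054 (inert)
  CO₂: 0 + 1(449.9) = 449.9
  H₂O: 0 + 2(449.9) = 899.7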